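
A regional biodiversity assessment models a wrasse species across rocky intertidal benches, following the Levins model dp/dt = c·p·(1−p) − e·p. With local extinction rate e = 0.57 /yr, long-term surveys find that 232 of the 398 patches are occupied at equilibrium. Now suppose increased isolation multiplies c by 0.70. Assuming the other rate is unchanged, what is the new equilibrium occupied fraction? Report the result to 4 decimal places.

Observed p* = 232/398 = 0.58291.
Balance c(1−p*) = e gives c = e/(1 − 0.58291) = 0.57/0.41709 = 1.36661.
New p* = 1 − e/c = 1 − 0.57000/0.95663 = 0.40416.

0.4042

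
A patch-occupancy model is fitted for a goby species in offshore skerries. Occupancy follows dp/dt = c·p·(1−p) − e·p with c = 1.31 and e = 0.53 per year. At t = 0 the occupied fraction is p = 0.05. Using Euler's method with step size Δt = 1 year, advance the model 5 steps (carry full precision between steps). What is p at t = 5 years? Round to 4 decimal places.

0.4514

Update rule: p ← p + [c·p·(1−p) − e·p]·Δt with Δt = 1.
p: 0.05000 → 0.08572  (Δp = +0.03572)
p: 0.08572 → 0.14296  (Δp = +0.05724)
p: 0.14296 → 0.22770  (Δp = +0.08474)
p: 0.22770 → 0.33739  (Δp = +0.10969)
p: 0.33739 → 0.45143  (Δp = +0.11404)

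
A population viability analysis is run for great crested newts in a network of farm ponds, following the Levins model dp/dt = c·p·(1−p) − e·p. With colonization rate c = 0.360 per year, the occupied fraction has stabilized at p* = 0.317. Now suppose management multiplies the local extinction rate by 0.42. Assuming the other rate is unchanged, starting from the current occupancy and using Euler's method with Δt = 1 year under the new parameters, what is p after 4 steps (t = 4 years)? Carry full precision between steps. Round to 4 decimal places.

Balance c(1−p*) = e gives e = 0.360×(1 − 0.31700) = 0.24588.
Starting from p₀ = 0.31700; update p ← p + (dp/dt)·Δt with the new parameters.
  1  |  dp/dt·Δt = +0.045207  |  p_1 = 0.362207
  2  |  dp/dt·Δt = +0.045760  |  p_2 = 0.407967
  3  |  dp/dt·Δt = +0.044820  |  p_3 = 0.452787
  4  |  dp/dt·Δt = +0.042438  |  p_4 = 0.495226

0.4952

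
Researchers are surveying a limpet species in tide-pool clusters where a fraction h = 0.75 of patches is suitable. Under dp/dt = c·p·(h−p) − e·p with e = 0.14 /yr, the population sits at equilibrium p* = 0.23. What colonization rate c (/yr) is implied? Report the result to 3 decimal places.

At equilibrium c(h−p*) = e, so c = e/(h−p*).
c = 0.14/(0.75 − 0.23) = 0.14/0.5200 = 0.2692.

0.269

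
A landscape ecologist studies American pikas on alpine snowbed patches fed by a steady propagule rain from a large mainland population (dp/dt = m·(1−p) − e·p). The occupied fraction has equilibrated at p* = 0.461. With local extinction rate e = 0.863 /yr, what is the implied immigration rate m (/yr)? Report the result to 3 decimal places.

0.738

At equilibrium m(1−p*) = e·p*, so m = e·p*/(1−p*).
m = 0.863 × 0.461 / 0.5390 = 0.3978/0.5390 = 0.7381.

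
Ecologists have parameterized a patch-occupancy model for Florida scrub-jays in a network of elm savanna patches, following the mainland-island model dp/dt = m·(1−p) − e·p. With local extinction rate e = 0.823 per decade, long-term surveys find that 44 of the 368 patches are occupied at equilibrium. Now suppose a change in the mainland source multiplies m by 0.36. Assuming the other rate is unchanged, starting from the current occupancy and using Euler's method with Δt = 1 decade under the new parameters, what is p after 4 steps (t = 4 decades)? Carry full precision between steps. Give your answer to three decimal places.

0.047

Observed p* = 44/368 = 0.11957.
Balance m(1−p*) = e·p* gives m = e·p*/(1−p*) = 0.823×0.11957/0.88043 = 0.11177.
Starting from p₀ = 0.11957; update p ← p + (dp/dt)·Δt with the new parameters.
p: 0.11957 → 0.05659  (Δp = -0.06298)
p: 0.05659 → 0.04797  (Δp = -0.00861)
p: 0.04797 → 0.04680  (Δp = -0.00118)
p: 0.04680 → 0.04664  (Δp = -0.00016)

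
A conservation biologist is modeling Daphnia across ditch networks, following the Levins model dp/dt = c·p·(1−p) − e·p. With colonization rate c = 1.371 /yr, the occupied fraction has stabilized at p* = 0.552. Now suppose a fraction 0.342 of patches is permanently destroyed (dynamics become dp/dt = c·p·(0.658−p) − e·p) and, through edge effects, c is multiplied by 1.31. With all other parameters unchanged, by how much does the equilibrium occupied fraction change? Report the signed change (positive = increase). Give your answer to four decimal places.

Balance c(1−p*) = e gives e = 1.371×(1 − 0.55200) = 0.61421.
New p* = 0.658 − e/c = 0.658 − 0.61421/1.79601 = 0.31601.
Δp* = 0.31601 − 0.55200 = -0.23599.

-0.2360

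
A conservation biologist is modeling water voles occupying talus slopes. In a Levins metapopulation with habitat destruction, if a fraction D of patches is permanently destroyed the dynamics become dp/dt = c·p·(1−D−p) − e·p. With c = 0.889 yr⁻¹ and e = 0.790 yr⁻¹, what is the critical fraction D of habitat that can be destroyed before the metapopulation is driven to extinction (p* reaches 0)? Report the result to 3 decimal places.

0.111

The nontrivial equilibrium is p* = (1−D) − e/c; extinction occurs when this hits zero.
So D_crit = 1 − e/c = 1 − 0.790/0.889 = 1 − 0.8886 = 0.1114.
Note this equals the original equilibrium occupancy — the Levins extinction-debt result.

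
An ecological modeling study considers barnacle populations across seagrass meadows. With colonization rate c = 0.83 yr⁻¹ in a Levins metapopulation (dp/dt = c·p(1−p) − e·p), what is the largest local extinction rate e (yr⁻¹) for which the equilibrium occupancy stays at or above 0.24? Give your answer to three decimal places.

0.631

1 − e/c ≥ 0.24 ⇒ e ≤ c(1 − 0.24) = 0.83 × 0.7600.
e_max = 0.6308.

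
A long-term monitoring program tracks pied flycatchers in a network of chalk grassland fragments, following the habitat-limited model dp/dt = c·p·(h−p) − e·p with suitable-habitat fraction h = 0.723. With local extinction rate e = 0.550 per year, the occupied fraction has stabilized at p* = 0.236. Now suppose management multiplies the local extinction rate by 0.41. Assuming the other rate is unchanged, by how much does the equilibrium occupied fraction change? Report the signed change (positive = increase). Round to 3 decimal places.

0.287

Balance c(h−p*) = e gives c = e/(0.723 − 0.23600) = 0.550/0.48700 = 1.12936.
New p* = 0.723 − e/c = 0.723 − 0.22550/1.12936 = 0.52333.
Δp* = 0.52333 − 0.23600 = +0.28733.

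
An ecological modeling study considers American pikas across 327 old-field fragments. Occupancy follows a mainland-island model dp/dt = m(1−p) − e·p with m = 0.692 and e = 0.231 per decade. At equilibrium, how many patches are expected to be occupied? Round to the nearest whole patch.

p* = m/(m+e) = 0.692/0.9230 = 0.7497.
Expected occupied patches = N × p* = 327 × 0.7497 = 245.16 ≈ 245.

245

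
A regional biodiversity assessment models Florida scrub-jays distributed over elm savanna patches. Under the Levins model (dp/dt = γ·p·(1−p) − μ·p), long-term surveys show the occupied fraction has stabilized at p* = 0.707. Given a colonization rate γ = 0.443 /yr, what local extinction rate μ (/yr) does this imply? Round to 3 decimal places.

At equilibrium γ(1−p*) = μ.
μ = 0.443 × (1 − 0.707) = 0.443 × 0.2930 = 0.1298.

0.130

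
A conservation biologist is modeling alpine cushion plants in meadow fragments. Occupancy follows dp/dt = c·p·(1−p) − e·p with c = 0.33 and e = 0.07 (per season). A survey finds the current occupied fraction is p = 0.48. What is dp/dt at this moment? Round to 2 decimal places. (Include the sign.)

Colonization term: c·p·(1−p) = 0.33×0.48×0.5200 = 0.08237.
Extinction term: e·p = 0.03360.
dp/dt = 0.08237 − 0.03360 = 0.04877.

0.05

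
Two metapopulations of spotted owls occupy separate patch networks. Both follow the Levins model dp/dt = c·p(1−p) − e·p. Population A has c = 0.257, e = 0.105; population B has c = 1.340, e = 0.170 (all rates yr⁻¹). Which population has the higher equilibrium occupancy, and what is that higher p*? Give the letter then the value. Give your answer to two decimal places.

A: p*_A = 1 − 0.105/0.257 = 0.5914.
B: p*_B = 1 − 0.170/1.340 = 0.8731.
B is higher at 0.8731.

B, 0.87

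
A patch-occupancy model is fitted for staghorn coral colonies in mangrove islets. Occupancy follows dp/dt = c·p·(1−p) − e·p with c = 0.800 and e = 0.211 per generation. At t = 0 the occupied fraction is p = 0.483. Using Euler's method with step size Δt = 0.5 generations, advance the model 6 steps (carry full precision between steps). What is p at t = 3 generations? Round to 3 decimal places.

Update rule: p ← p + [c·p·(1−p) − e·p]·Δt with Δt = 0.5.
p: 0.48300 → 0.53193  (Δp = +0.04893)
p: 0.53193 → 0.57540  (Δp = +0.04347)
p: 0.57540 → 0.61242  (Δp = +0.03702)
p: 0.61242 → 0.64276  (Δp = +0.03033)
p: 0.64276 → 0.66679  (Δp = +0.02404)
p: 0.66679 → 0.68532  (Δp = +0.01853)

0.685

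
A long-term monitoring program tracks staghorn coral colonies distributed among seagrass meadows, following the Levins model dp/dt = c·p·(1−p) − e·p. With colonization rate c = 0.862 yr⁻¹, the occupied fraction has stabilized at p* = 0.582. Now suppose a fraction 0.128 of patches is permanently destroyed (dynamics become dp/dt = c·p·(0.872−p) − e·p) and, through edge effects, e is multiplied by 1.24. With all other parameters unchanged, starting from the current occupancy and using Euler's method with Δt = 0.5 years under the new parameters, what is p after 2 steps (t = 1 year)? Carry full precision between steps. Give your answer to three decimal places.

0.486

Balance c(1−p*) = e gives e = 0.862×(1 − 0.58200) = 0.36032.
Starting from p₀ = 0.58200; update p ← p + (dp/dt)·Δt with the new parameters.
t = 0.5: p = 0.58200 + (-0.05727) = 0.52473
t = 1: p = 0.52473 + (-0.03868) = 0.48604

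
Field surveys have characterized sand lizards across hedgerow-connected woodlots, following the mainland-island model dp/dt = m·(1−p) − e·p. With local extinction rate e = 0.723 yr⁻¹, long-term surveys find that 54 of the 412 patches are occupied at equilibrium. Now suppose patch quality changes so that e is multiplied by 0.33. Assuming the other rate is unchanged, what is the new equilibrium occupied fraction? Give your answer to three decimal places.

Observed p* = 54/412 = 0.13107.
Balance m(1−p*) = e·p* gives m = e·p*/(1−p*) = 0.723×0.13107/0.86893 = 0.10906.
New p* = m/(m+e) = 0.10906/(0.10906+0.23859) = 0.31371.

0.314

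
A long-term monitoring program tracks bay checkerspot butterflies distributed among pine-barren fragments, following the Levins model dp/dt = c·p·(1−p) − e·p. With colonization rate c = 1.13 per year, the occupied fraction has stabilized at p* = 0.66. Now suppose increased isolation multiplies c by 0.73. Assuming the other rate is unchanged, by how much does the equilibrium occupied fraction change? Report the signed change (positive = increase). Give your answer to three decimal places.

Balance c(1−p*) = e gives e = 1.13×(1 − 0.66000) = 0.38420.
New p* = 1 − e/c = 1 − 0.38420/0.82490 = 0.53425.
Δp* = 0.53425 − 0.66000 = -0.12575.

-0.126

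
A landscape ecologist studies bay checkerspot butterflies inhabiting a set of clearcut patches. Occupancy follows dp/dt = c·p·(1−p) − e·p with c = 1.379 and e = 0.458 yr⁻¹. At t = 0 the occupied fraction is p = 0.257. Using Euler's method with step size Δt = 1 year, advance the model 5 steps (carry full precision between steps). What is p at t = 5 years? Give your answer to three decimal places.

0.668

Update rule: p ← p + [c·p·(1−p) − e·p]·Δt with Δt = 1.
t = 1: p = 0.25700 + (+0.14562) = 0.40262
t = 2: p = 0.40262 + (+0.14727) = 0.54989
t = 3: p = 0.54989 + (+0.08947) = 0.63936
t = 4: p = 0.63936 + (+0.02514) = 0.66450
t = 5: p = 0.66450 + (+0.00309) = 0.66759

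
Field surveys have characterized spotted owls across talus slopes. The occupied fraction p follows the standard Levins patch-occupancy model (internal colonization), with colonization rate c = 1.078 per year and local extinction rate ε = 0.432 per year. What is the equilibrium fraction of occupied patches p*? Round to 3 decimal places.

At equilibrium, colonization balances extinction: c·p*·(1−p*) = ε·p*.
So p* = 1 − ε/c = 1 − 0.432/1.078 = 1 − 0.4007 = 0.5993.

0.599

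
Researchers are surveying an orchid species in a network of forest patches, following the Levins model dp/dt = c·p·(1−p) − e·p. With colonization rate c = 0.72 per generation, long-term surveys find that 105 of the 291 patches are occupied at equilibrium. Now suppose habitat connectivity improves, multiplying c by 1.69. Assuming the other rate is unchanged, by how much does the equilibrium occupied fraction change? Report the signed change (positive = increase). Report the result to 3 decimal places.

Observed p* = 105/291 = 0.36082.
Balance c(1−p*) = e gives e = 0.72×(1 − 0.36082) = 0.46021.
New p* = 1 − e/c = 1 − 0.46021/1.21680 = 0.62179.
Δp* = 0.62179 − 0.36082 = +0.26097.

0.261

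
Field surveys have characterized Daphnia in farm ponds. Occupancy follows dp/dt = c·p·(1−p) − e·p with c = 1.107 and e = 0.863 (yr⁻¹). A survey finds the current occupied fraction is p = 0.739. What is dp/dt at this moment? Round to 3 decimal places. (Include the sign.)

Colonization term: c·p·(1−p) = 1.107×0.739×0.2610 = 0.21352.
Extinction term: e·p = 0.63776.
dp/dt = 0.21352 − 0.63776 = -0.42424.

-0.424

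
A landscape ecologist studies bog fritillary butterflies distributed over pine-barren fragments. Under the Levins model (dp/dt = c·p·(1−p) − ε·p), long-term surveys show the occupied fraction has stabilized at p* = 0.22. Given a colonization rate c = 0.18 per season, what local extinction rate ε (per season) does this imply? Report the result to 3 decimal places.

At equilibrium c(1−p*) = ε.
ε = 0.18 × (1 − 0.22) = 0.18 × 0.7800 = 0.1404.

0.140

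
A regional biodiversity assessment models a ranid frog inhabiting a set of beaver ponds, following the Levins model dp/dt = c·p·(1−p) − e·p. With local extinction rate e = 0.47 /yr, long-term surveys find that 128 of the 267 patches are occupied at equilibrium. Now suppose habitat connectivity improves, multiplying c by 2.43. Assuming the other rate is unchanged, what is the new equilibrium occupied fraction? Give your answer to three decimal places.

Observed p* = 128/267 = 0.47940.
Balance c(1−p*) = e gives c = e/(1 − 0.47940) = 0.47/0.52060 = 0.90280.
New p* = 1 − e/c = 1 − 0.47000/2.19380 = 0.78576.

0.786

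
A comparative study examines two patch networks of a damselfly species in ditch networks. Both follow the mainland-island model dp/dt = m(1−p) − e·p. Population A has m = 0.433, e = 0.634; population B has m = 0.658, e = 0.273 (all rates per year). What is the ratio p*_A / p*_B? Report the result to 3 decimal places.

0.574

A: p*_A = m/(m+e) = 0.433/1.0670 = 0.4058.
B: p*_B = 0.658/0.9310 = 0.7068.
p*_A / p*_B = 0.4058/0.7068 = 0.5742.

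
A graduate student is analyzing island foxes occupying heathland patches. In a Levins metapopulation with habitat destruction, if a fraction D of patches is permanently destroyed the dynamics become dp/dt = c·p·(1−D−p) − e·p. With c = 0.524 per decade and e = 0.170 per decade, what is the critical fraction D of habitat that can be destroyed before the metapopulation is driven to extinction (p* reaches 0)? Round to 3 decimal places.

The nontrivial equilibrium is p* = (1−D) − e/c; extinction occurs when this hits zero.
So D_crit = 1 − e/c = 1 − 0.170/0.524 = 1 − 0.3244 = 0.6756.
Note this equals the original equilibrium occupancy — the Levins extinction-debt result.

0.676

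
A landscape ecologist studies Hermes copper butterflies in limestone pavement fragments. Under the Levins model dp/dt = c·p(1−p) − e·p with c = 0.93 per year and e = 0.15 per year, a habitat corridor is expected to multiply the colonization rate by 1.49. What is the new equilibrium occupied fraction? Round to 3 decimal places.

0.892

Before: p* = 1 − 0.15/0.93 = 0.8387.
After the change, c = 1.3857, e = 0.15, so p* = 1 − 0.15/1.3857 = 0.8918.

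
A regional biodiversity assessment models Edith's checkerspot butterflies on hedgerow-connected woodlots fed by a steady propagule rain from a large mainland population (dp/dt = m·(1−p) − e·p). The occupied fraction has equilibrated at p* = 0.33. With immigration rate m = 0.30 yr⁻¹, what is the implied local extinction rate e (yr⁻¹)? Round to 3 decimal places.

0.609

At equilibrium m(1−p*) = e·p*, so e = m(1−p*)/p*.
e = 0.30 × 0.6700 / 0.33 = 0.6091.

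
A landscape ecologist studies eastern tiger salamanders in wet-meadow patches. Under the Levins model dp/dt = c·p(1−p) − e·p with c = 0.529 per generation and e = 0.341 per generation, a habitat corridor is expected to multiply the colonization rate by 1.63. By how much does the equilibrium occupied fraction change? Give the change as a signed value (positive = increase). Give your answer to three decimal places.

0.249

Before: p* = 1 − 0.341/0.529 = 0.3554.
After the change, c = 0.86227, e = 0.341, so p* = 1 − 0.341/0.86227 = 0.6045.
Δp* = 0.6045 − 0.3554 = +0.2491.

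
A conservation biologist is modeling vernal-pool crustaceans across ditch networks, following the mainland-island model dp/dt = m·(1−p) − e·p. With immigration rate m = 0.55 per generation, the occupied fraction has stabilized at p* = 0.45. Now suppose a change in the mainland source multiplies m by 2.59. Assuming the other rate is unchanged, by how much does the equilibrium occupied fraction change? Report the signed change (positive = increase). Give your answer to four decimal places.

0.2294

Balance m(1−p*) = e·p* gives e = m(1−p*)/p* = 0.55×0.55000/0.45000 = 0.67222.
New p* = m/(m+e) = 1.42450/(1.42450+0.67222) = 0.67939.
Δp* = 0.67939 − 0.45000 = +0.22939.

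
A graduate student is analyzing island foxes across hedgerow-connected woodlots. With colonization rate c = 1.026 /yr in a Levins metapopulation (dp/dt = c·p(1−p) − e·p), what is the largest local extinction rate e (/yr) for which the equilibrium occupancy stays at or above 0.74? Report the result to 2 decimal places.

0.27

1 − e/c ≥ 0.74 ⇒ e ≤ c(1 − 0.74) = 1.026 × 0.2600.
e_max = 0.2668.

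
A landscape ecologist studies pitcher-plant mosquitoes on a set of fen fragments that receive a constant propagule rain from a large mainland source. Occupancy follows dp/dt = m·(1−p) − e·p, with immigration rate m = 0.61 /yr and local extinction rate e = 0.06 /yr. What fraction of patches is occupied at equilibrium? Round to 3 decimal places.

Setting dp/dt = 0: m − m·p* = e·p*, so m = (m+e)·p*.
p* = m/(m+e) = 0.61/(0.61+0.06) = 0.61/0.6700 = 0.9104.

0.910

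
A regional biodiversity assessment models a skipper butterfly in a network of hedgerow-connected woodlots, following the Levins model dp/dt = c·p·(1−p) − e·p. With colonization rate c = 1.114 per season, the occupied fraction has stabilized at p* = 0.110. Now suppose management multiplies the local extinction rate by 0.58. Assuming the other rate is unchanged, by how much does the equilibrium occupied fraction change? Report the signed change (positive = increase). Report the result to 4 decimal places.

Balance c(1−p*) = e gives e = 1.114×(1 − 0.11000) = 0.99146.
New p* = 1 − e/c = 1 − 0.57505/1.11400 = 0.48380.
Δp* = 0.48380 − 0.11000 = +0.37380.

0.3738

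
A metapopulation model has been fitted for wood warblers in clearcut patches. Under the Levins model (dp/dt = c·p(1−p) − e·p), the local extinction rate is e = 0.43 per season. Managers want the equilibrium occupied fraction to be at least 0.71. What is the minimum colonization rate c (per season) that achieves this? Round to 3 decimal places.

1.483

p* = 1 − e/c ≥ 0.71 requires e/c ≤ 0.2900, i.e. c ≥ e/0.2900.
c_min = 0.43/0.2900 = 1.4828.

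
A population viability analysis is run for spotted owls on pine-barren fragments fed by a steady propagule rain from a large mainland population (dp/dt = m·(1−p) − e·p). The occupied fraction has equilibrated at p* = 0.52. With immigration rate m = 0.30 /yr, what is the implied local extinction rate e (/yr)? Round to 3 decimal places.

0.277

At equilibrium m(1−p*) = e·p*, so e = m(1−p*)/p*.
e = 0.30 × 0.4800 / 0.52 = 0.2769.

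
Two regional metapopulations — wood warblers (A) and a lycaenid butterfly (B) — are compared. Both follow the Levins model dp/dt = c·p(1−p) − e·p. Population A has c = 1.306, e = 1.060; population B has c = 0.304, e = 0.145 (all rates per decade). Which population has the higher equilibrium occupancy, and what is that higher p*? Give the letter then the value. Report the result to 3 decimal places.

A: p*_A = 1 − 1.060/1.306 = 0.1884.
B: p*_B = 1 − 0.145/0.304 = 0.5230.
B is higher at 0.5230.

B, 0.523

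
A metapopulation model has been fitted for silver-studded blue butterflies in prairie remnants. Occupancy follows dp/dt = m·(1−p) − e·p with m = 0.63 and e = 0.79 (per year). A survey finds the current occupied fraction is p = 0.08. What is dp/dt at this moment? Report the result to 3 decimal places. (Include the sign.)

Colonization term: m·(1−p) = 0.63×0.9200 = 0.57960.
Extinction term: e·p = 0.06320.
dp/dt = 0.57960 − 0.06320 = 0.51640.

0.516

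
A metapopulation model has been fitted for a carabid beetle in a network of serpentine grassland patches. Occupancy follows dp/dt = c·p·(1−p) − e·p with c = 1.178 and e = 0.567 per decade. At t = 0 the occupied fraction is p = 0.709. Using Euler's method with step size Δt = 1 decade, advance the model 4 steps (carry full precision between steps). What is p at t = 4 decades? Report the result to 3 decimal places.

Update rule: p ← p + [c·p·(1−p) − e·p]·Δt with Δt = 1.
p: 0.70900 → 0.55004  (Δp = -0.15896)
p: 0.55004 → 0.52972  (Δp = -0.02032)
p: 0.52972 → 0.52283  (Δp = -0.00689)
p: 0.52283 → 0.52027  (Δp = -0.00256)

0.520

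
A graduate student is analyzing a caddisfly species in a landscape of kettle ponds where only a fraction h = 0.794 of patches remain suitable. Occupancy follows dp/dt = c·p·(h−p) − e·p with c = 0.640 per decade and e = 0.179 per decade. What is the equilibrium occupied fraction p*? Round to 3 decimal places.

Setting dp/dt = 0 and dividing by p* gives c·(h−p*) = e.
So p* = h − e/c = 0.794 − 0.179/0.640 = 0.794 − 0.2797 = 0.5143.

0.514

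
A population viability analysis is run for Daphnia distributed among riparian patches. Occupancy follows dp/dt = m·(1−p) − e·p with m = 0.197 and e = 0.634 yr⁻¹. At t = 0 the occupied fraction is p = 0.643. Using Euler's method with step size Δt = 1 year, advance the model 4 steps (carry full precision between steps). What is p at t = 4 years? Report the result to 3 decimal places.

0.237

Update rule: p ← p + [m·(1−p) − e·p]·Δt with Δt = 1.
t = 1: p = 0.64300 + (-0.33733) = 0.30567
t = 2: p = 0.30567 + (-0.05701) = 0.24866
t = 3: p = 0.24866 + (-0.00963) = 0.23902
t = 4: p = 0.23902 + (-0.00163) = 0.23739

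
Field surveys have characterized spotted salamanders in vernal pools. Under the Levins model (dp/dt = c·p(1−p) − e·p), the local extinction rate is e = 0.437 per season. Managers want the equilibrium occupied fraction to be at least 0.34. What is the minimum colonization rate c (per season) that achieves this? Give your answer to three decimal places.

0.662

p* = 1 − e/c ≥ 0.34 requires e/c ≤ 0.6600, i.e. c ≥ e/0.6600.
c_min = 0.437/0.6600 = 0.6621.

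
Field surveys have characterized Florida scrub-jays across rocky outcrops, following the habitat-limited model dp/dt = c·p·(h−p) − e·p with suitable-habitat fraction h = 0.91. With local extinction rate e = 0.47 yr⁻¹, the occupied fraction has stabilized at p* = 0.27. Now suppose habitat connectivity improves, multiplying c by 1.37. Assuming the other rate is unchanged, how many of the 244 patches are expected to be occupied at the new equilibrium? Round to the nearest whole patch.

Balance c(h−p*) = e gives c = e/(0.91 − 0.27000) = 0.47/0.64000 = 0.73437.
New p* = 0.91 − e/c = 0.91 − 0.47000/1.00609 = 0.44284.
Expected occupied = 244 × 0.44284 = 108.05 ≈ 108.

108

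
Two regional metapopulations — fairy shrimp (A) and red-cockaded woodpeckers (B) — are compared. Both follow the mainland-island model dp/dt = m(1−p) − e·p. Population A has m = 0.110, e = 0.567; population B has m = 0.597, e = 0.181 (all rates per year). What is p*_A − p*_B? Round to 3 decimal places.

A: p*_A = m/(m+e) = 0.110/0.6770 = 0.1625.
B: p*_B = 0.597/0.7780 = 0.7674.
p*_A − p*_B = 0.1625 − 0.7674 = -0.6049.

-0.605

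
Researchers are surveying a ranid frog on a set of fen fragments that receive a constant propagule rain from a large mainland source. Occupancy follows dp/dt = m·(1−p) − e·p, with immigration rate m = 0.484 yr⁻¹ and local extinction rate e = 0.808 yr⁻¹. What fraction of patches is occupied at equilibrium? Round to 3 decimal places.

0.375

Setting dp/dt = 0: m − m·p* = e·p*, so m = (m+e)·p*.
p* = m/(m+e) = 0.484/(0.484+0.808) = 0.484/1.2920 = 0.3746.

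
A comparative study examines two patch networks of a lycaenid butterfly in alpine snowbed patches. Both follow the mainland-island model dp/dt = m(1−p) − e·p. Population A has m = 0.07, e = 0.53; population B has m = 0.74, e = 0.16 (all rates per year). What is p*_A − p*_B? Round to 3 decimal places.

A: p*_A = m/(m+e) = 0.07/0.6000 = 0.1167.
B: p*_B = 0.74/0.9000 = 0.8222.
p*_A − p*_B = 0.1167 − 0.8222 = -0.7056.

-0.706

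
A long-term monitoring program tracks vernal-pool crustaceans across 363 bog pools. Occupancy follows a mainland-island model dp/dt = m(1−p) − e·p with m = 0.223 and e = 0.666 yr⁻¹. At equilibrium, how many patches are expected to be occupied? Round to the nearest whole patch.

91

p* = m/(m+e) = 0.223/0.8890 = 0.2508.
Expected occupied patches = N × p* = 363 × 0.2508 = 91.06 ≈ 91.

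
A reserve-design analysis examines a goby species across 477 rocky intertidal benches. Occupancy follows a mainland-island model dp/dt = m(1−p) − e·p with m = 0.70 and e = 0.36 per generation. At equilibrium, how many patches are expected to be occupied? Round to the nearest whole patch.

p* = m/(m+e) = 0.70/1.0600 = 0.6604.
Expected occupied patches = N × p* = 477 × 0.6604 = 315.00 ≈ 315.

315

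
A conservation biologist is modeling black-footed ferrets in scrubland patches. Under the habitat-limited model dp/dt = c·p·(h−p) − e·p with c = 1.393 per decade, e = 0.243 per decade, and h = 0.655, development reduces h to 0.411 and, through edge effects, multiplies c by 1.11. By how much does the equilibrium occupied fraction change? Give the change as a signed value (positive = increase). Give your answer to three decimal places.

Before: p* = h − e/c = 0.655 − 0.243/1.393 = 0.655 − 0.1744 = 0.4806.
After: c = 1.54623, e = 0.243, h = 0.411; p* = 0.411 − 0.243/1.54623 = 0.2538.
Δp* = 0.2538 − 0.4806 = -0.2267.

-0.227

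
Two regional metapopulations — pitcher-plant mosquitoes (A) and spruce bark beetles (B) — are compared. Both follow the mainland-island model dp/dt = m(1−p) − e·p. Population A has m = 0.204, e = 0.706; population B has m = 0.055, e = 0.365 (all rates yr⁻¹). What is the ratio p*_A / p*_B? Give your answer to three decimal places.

A: p*_A = m/(m+e) = 0.204/0.9100 = 0.2242.
B: p*_B = 0.055/0.4200 = 0.1310.
p*_A / p*_B = 0.2242/0.1310 = 1.7119.

1.712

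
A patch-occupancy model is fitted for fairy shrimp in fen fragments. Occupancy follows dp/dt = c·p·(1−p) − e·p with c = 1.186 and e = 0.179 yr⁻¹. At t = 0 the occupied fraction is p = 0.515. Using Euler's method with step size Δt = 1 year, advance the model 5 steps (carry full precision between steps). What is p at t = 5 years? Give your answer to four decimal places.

Update rule: p ← p + [c·p·(1−p) − e·p]·Δt with Δt = 1.
  1  |  dp/dt·Δt = +0.204048  |  p_1 = 0.719048
  2  |  dp/dt·Δt = +0.110884  |  p_2 = 0.829932
  3  |  dp/dt·Δt = +0.018840  |  p_3 = 0.848772
  4  |  dp/dt·Δt = +0.000303  |  p_4 = 0.849075
  5  |  dp/dt·Δt = -0.000002  |  p_5 = 0.849072

0.8491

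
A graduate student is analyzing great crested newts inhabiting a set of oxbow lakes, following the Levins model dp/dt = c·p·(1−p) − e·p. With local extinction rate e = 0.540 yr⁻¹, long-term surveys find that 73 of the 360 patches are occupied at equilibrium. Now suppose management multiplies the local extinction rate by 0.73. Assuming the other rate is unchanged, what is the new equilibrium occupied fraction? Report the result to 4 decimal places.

Observed p* = 73/360 = 0.20278.
Balance c(1−p*) = e gives c = e/(1 − 0.20278) = 0.540/0.79722 = 0.67735.
New p* = 1 − e/c = 1 − 0.39420/0.67735 = 0.41803.

0.4180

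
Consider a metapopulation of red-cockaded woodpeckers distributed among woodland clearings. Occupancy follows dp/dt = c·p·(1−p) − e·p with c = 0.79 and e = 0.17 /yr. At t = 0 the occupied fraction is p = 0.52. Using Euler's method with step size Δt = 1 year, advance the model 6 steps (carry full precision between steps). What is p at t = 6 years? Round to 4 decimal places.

Update rule: p ← p + [c·p·(1−p) − e·p]·Δt with Δt = 1.
p: 0.52000 → 0.62878  (Δp = +0.10878)
p: 0.62878 → 0.70629  (Δp = +0.07750)
p: 0.70629 → 0.75010  (Δp = +0.04381)
p: 0.75010 → 0.77067  (Δp = +0.02057)
p: 0.77067 → 0.77928  (Δp = +0.00861)
p: 0.77928 → 0.78268  (Δp = +0.00341)

0.7827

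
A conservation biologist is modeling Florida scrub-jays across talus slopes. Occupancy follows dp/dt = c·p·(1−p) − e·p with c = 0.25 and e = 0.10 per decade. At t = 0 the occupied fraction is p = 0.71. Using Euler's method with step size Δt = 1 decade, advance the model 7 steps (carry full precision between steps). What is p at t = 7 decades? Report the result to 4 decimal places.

0.6307

Update rule: p ← p + [c·p·(1−p) − e·p]·Δt with Δt = 1.
p: 0.71000 → 0.69047  (Δp = -0.01952)
p: 0.69047 → 0.67486  (Δp = -0.01562)
p: 0.67486 → 0.66223  (Δp = -0.01263)
p: 0.66223 → 0.65193  (Δp = -0.01030)
p: 0.65193 → 0.64346  (Δp = -0.00846)
p: 0.64346 → 0.63647  (Δp = -0.00699)
p: 0.63647 → 0.63067  (Δp = -0.00580)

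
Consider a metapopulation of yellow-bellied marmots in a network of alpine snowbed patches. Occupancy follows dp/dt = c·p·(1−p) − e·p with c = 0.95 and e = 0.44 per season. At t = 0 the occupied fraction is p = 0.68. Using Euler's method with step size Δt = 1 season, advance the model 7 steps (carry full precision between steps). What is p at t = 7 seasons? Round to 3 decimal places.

Update rule: p ← p + [c·p·(1−p) − e·p]·Δt with Δt = 1.
t = 1: p = 0.68000 + (-0.09248) = 0.58752
t = 2: p = 0.58752 + (-0.02829) = 0.55923
t = 3: p = 0.55923 + (-0.01190) = 0.54734
t = 4: p = 0.54734 + (-0.00546) = 0.54188
t = 5: p = 0.54188 + (-0.00259) = 0.53929
t = 6: p = 0.53929 + (-0.00125) = 0.53803
t = 7: p = 0.53803 + (-0.00061) = 0.53742

0.537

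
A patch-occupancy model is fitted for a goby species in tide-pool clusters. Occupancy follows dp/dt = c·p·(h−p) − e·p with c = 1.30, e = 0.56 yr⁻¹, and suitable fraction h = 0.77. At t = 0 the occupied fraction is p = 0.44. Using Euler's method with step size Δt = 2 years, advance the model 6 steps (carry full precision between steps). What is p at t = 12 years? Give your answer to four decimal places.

Update rule: p ← p + [c·p·(h−p) − e·p]·Δt with Δt = 2.
step 1: Δp = -0.11528, p = 0.32472
step 2: Δp = +0.01225, p = 0.33697
step 3: Δp = +0.00198, p = 0.33895
step 4: Δp = +0.00025, p = 0.33920
step 5: Δp = +0.00003, p = 0.33923
step 6: Δp = +0.00000, p = 0.33923

0.3392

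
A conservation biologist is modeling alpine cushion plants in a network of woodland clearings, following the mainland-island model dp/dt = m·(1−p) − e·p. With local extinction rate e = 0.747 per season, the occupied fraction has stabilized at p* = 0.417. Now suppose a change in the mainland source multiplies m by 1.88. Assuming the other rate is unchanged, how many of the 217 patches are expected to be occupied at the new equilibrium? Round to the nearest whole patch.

124

Balance m(1−p*) = e·p* gives m = e·p*/(1−p*) = 0.747×0.41700/0.58300 = 0.53430.
New p* = m/(m+e) = 1.00448/(1.00448+0.74700) = 0.57350.
Expected occupied = 217 × 0.57350 = 124.45 ≈ 124.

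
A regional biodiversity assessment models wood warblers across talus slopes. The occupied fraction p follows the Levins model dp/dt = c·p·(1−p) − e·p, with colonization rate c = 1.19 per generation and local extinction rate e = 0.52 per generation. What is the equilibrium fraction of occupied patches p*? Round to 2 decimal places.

At equilibrium, colonization balances extinction: c·p*·(1−p*) = e·p*.
So p* = 1 − e/c = 1 − 0.52/1.19 = 1 − 0.4370 = 0.5630.

0.56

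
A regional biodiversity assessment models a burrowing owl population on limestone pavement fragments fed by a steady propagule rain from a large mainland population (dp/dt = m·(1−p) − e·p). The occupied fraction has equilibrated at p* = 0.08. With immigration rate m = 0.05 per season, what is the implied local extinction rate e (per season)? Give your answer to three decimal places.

At equilibrium m(1−p*) = e·p*, so e = m(1−p*)/p*.
e = 0.05 × 0.9200 / 0.08 = 0.5750.

0.575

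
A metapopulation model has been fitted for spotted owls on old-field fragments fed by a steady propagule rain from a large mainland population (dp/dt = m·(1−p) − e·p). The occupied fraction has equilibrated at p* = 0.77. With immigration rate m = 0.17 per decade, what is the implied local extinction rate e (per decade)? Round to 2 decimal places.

At equilibrium m(1−p*) = e·p*, so e = m(1−p*)/p*.
e = 0.17 × 0.2300 / 0.77 = 0.0508.

0.05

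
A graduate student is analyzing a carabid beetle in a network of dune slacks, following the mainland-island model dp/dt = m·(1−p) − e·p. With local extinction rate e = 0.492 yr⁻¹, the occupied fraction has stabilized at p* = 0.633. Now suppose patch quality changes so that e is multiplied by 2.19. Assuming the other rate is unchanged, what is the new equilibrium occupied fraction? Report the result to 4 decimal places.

Balance m(1−p*) = e·p* gives m = e·p*/(1−p*) = 0.492×0.63300/0.36700 = 0.84860.
New p* = m/(m+e) = 0.84860/(0.84860+1.07748) = 0.44058.

0.4406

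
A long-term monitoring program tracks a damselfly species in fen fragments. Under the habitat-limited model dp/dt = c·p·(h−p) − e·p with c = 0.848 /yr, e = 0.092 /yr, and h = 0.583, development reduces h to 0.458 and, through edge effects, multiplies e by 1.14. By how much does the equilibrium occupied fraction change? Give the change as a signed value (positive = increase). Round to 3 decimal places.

Before: p* = h − e/c = 0.583 − 0.092/0.848 = 0.583 − 0.1085 = 0.4745.
After: c = 0.848, e = 0.10488, h = 0.458; p* = 0.458 − 0.10488/0.848 = 0.3343.
Δp* = 0.3343 − 0.4745 = -0.1402.

-0.140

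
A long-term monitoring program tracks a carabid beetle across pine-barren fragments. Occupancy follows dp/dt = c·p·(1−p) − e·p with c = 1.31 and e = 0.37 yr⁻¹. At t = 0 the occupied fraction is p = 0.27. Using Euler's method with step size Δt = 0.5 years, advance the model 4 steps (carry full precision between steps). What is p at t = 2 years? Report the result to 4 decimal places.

Update rule: p ← p + [c·p·(1−p) − e·p]·Δt with Δt = 0.5.
step 1: Δp = +0.07915, p = 0.34915
step 2: Δp = +0.08425, p = 0.43340
step 3: Δp = +0.08067, p = 0.51407
step 4: Δp = +0.06852, p = 0.58259

0.5826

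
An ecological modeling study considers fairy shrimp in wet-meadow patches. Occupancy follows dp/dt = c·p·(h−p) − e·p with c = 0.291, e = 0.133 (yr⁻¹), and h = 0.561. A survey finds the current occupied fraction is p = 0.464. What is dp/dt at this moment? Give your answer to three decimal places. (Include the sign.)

-0.049

Colonization term: c·p·(h−p) = 0.291×0.464×0.0970 = 0.01310.
Extinction term: e·p = 0.06171.
dp/dt = 0.01310 − 0.06171 = -0.04861.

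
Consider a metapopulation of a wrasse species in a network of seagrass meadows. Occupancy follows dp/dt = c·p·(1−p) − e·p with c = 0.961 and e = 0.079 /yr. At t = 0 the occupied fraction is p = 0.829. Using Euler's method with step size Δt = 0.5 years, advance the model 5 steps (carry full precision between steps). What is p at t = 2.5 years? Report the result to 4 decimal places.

0.9121

Update rule: p ← p + [c·p·(1−p) − e·p]·Δt with Δt = 0.5.
step 1: Δp = +0.03537, p = 0.86437
step 2: Δp = +0.02219, p = 0.88656
step 3: Δp = +0.01331, p = 0.89986
step 4: Δp = +0.00775, p = 0.90762
step 5: Δp = +0.00444, p = 0.91206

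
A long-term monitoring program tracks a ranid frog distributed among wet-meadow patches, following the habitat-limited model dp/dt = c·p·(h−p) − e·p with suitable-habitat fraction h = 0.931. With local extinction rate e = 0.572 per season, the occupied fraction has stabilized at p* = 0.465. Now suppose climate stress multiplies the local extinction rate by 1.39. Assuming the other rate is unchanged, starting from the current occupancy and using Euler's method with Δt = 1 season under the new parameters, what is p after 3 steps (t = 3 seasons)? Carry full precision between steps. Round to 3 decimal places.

Balance c(h−p*) = e gives c = e/(0.931 − 0.46500) = 0.572/0.46600 = 1.22747.
Starting from p₀ = 0.46500; update p ← p + (dp/dt)·Δt with the new parameters.
step 1: Δp = -0.10373, p = 0.36127
step 2: Δp = -0.03459, p = 0.32668
step 3: Δp = -0.01741, p = 0.30927

0.309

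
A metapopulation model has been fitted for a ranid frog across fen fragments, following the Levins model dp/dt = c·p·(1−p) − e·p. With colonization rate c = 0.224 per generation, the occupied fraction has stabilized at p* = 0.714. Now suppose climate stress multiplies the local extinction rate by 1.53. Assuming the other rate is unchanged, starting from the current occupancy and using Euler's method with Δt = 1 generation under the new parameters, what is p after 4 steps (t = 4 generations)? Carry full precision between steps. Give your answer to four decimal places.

0.6405

Balance c(1−p*) = e gives e = 0.224×(1 − 0.71400) = 0.06406.
Starting from p₀ = 0.71400; update p ← p + (dp/dt)·Δt with the new parameters.
t = 1: p = 0.71400 + (-0.02424) = 0.68976
t = 2: p = 0.68976 + (-0.01967) = 0.67008
t = 3: p = 0.67008 + (-0.01616) = 0.65392
t = 4: p = 0.65392 + (-0.01340) = 0.64052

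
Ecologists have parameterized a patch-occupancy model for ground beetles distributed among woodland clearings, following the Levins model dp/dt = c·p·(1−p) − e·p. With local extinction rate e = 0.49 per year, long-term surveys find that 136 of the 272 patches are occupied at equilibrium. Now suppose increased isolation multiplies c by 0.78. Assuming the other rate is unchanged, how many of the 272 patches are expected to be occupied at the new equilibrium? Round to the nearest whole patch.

98

Observed p* = 136/272 = 0.50000.
Balance c(1−p*) = e gives c = e/(1 − 0.50000) = 0.49/0.50000 = 0.98000.
New p* = 1 − e/c = 1 − 0.49000/0.76440 = 0.35897.
Expected occupied = 272 × 0.35897 = 97.64 ≈ 98.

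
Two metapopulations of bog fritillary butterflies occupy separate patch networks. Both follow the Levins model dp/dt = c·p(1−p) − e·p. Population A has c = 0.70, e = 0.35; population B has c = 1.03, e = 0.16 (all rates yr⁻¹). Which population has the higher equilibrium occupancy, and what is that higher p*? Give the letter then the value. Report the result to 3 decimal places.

A: p*_A = 1 − 0.35/0.70 = 0.5000.
B: p*_B = 1 − 0.16/1.03 = 0.8447.
B is higher at 0.8447.

B, 0.845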